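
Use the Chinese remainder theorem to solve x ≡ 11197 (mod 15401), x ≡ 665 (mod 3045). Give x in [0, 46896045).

8681960

Write x = 11197 + 15401·k. Then 15401·k ≡ 665 − 11197 ≡ 1648 (mod 3045).
Need 15401⁻¹ mod 3045. Extended Euclid on (3045, 176):
3045 = 17·176 + 53
176 = 3·53 + 17
53 = 3·17 + 2
17 = 8·2 + 1
2 = 2·1 + 0
Back-substitute:
1 = 17 − 8·2
1 = −8·53 + 25·17
1 = 25·176 − 83·53
1 = −83·3045 + 1436·176
15401⁻¹ ≡ 1436 (mod 3045), so k ≡ 1436·1648 ≡ 563 (mod 3045).
x = 11197 + 15401·563 = 8681960.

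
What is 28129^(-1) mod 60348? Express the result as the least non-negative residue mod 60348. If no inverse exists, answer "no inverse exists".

Run Euclid on (60348, 28129):
60348 = 2×28129 + 4090
28129 = 6×4090 + 3589
4090 = 1×3589 + 501
3589 = 7×501 + 82
501 = 6×82 + 9
82 = 9×9 + 1
9 = 9×1 + 0
Since gcd(28129, 60348) = 1, back-substitute to write 1 as a combination:
1 = 82 − 9·9
1 = −9·501 + 55·82
1 = 55·3589 − 394·501
1 = −394·4090 + 449·3589
1 = 449·28129 − 3088·4090
1 = −3088·60348 + 6625·28129
So 28129·6625 ≡ 1 (mod 60348).

6625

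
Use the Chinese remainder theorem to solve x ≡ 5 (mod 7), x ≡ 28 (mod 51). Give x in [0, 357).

Write x = 5 + 7·k. Then 7·k ≡ 28 − 5 ≡ 23 (mod 51).
Need 7⁻¹ mod 51. Extended Euclid on (51, 7):
51 = 7*7 + 2
7 = 3*2 + 1
2 = 2*1 + 0
Back-substitute:
1 = 7 − 3·2
1 = −3·51 + 22·7
7⁻¹ ≡ 22 (mod 51), so k ≡ 22·23 ≡ 47 (mod 51).
x = 5 + 7·47 = 334.

334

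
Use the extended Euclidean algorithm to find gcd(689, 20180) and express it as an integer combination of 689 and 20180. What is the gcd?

Repeated division:
20180 = 29·689 + 199
689 = 3·199 + 92
199 = 2·92 + 15
92 = 6·15 + 2
15 = 7·2 + 1
2 = 2·1 + 0
gcd(689, 20180) = 1.
Back-substituting:
1 = 15 − 7·2
1 = −7·92 + 43·15
1 = 43·199 − 93·92
1 = −93·689 + 322·199
1 = 322·20180 − 9431·689
So 1 = (322)·20180 + (-9431)·689.

1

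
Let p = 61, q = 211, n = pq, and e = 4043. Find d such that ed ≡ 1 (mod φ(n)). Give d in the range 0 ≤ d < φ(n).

φ(n) = (p−1)(q−1) = 60·210 = 12600.
Need d with 4043·d ≡ 1 (mod 12600). Apply the extended Euclidean algorithm:
12600 = 3×4043 + 471
4043 = 8×471 + 275
471 = 1×275 + 196
275 = 1×196 + 79
196 = 2×79 + 38
79 = 2×38 + 3
38 = 12×3 + 2
3 = 1×2 + 1
2 = 2×1 + 0
Back-substitute:
1 = 3 − 2
1 = −38 + 13·3
1 = 13·79 − 27·38
1 = −27·196 + 67·79
1 = 67·275 − 94·196
1 = −94·471 + 161·275
1 = 161·4043 − 1382·471
1 = −1382·12600 + 4307·4043
So 4043·4307 ≡ 1 (mod 12600), hence d = 4307.

4307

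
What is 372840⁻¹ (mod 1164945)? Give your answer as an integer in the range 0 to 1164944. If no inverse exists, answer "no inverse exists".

Compute gcd(372840, 1164945):
1164945 = 3×372840 + 46425
372840 = 8×46425 + 1440
46425 = 32×1440 + 345
1440 = 4×345 + 60
345 = 5×60 + 45
60 = 1×45 + 15
45 = 3×15 + 0
gcd(372840, 1164945) = 15 ≠ 1, so 372840 has no multiplicative inverse modulo 1164945.

no inverse exists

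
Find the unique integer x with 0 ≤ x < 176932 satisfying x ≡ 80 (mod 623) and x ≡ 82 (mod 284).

38706

Write x = 80 + 623·k. Then 623·k ≡ 82 − 80 ≡ 2 (mod 284).
Need 623⁻¹ mod 284. Extended Euclid on (284, 55):
284 = 5·55 + 9
55 = 6·9 + 1
9 = 9·1 + 0
Back-substitute:
1 = 55 − 6·9
1 = −6·284 + 31·55
623⁻¹ ≡ 31 (mod 284), so k ≡ 31·2 ≡ 62 (mod 284).
x = 80 + 623·62 = 38706.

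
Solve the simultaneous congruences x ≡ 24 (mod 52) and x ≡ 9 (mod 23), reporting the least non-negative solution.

492

Write x = 24 + 52·k. Then 52·k ≡ 9 − 24 ≡ 8 (mod 23).
Need 52⁻¹ mod 23. Extended Euclid on (23, 6):
23 = 3×6 + 5
6 = 1×5 + 1
5 = 5×1 + 0
Back-substitute:
1 = 6 − 5
1 = −23 + 4·6
52⁻¹ ≡ 4 (mod 23), so k ≡ 4·8 ≡ 9 (mod 23).
x = 24 + 52·9 = 492.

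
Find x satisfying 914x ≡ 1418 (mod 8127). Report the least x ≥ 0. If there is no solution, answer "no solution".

First find gcd(914, 8127):
8127 = 8*914 + 815
914 = 1*815 + 99
815 = 8*99 + 23
99 = 4*23 + 7
23 = 3*7 + 2
7 = 3*2 + 1
2 = 2*1 + 0
gcd = 1, so a unique solution mod 8127 exists.
Back-substitute for the Bézout coefficients:
1 = 7 − 3·2
1 = −3·23 + 10·7
1 = 10·99 − 43·23
1 = −43·815 + 354·99
1 = 354·914 − 397·815
1 = −397·8127 + 3530·914
So 914·(3530) ≡ 1 (mod 8127), giving 914⁻¹ ≡ 3530.
x ≡ 914⁻¹·1418 ≡ 3530·1418 ≡ 7435 (mod 8127).

7435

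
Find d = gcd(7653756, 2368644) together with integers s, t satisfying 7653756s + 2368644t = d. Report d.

12

Repeated division:
7653756 = 3·2368644 + 547824
2368644 = 4·547824 + 177348
547824 = 3·177348 + 15780
177348 = 11·15780 + 3768
15780 = 4·3768 + 708
3768 = 5·708 + 228
708 = 3·228 + 24
228 = 9·24 + 12
24 = 2·12 + 0
gcd(7653756, 2368644) = 12.
Back-substituting:
12 = 228 − 9·24
12 = −9·708 + 28·228
12 = 28·3768 − 149·708
12 = −149·15780 + 624·3768
12 = 624·177348 − 7013·15780
12 = −7013·547824 + 21663·177348
12 = 21663·2368644 − 93665·547824
12 = −93665·7653756 + 302658·2368644
So 12 = (-93665)·7653756 + (302658)·2368644.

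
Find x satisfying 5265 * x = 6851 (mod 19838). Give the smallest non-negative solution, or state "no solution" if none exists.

201

First find gcd(5265, 19838):
19838 = 3*5265 + 4043
5265 = 1*4043 + 1222
4043 = 3*1222 + 377
1222 = 3*377 + 91
377 = 4*91 + 13
91 = 7*13 + 0
gcd = 13 and 13 | 6851, so solutions exist. Divide through by 13: 405x ≡ 527 (mod 1526).
Now find 405⁻¹ mod 1526:
1526 = 3·405 + 311
405 = 1·311 + 94
311 = 3·94 + 29
94 = 3·29 + 7
29 = 4·7 + 1
7 = 7·1 + 0
Back-substitute:
1 = 29 − 4·7
1 = −4·94 + 13·29
1 = 13·311 − 43·94
1 = −43·405 + 56·311
1 = 56·1526 − 211·405
So 405·(-211) ≡ 1 (mod 1526), i.e. 405⁻¹ ≡ 1315.
Then x ≡ 1315·527 ≡ 201 (mod 1526); the smallest non-negative solution is x = 201.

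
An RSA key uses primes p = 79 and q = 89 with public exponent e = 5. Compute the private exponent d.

1373

φ(n) = (p−1)(q−1) = 78·88 = 6864.
Need d with 5·d ≡ 1 (mod 6864). Apply the extended Euclidean algorithm:
6864 = 1372*5 + 4
5 = 1*4 + 1
4 = 4*1 + 0
Back-substitute:
1 = 5 − 4
1 = −6864 + 1373·5
So 5·1373 ≡ 1 (mod 6864), hence d = 1373.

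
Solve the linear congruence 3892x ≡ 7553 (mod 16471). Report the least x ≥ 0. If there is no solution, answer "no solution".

988

First find gcd(3892, 16471):
16471 = 4*3892 + 903
3892 = 4*903 + 280
903 = 3*280 + 63
280 = 4*63 + 28
63 = 2*28 + 7
28 = 4*7 + 0
gcd = 7 and 7 | 7553, so solutions exist. Divide through by 7: 556x ≡ 1079 (mod 2353).
Now find 556⁻¹ mod 2353:
2353 = 4·556 + 129
556 = 4·129 + 40
129 = 3·40 + 9
40 = 4·9 + 4
9 = 2·4 + 1
4 = 4·1 + 0
Back-substitute:
1 = 9 − 2·4
1 = −2·40 + 9·9
1 = 9·129 − 29·40
1 = −29·556 + 125·129
1 = 125·2353 − 529·556
So 556·(-529) ≡ 1 (mod 2353), i.e. 556⁻¹ ≡ 1824.
Then x ≡ 1824·1079 ≡ 988 (mod 2353); the smallest non-negative solution is x = 988.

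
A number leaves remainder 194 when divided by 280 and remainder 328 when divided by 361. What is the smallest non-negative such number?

9714

Write x = 194 + 280·k. Then 280·k ≡ 328 − 194 ≡ 134 (mod 361).
Need 280⁻¹ mod 361. Extended Euclid on (361, 280):
361 = 1×280 + 81
280 = 3×81 + 37
81 = 2×37 + 7
37 = 5×7 + 2
7 = 3×2 + 1
2 = 2×1 + 0
Back-substitute:
1 = 7 − 3·2
1 = −3·37 + 16·7
1 = 16·81 − 35·37
1 = −35·280 + 121·81
1 = 121·361 − 156·280
280⁻¹ ≡ 205 (mod 361), so k ≡ 205·134 ≡ 34 (mod 361).
x = 194 + 280·34 = 9714.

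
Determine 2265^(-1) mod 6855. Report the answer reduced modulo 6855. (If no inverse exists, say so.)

Compute gcd(2265, 6855):
6855 = 3×2265 + 60
2265 = 37×60 + 45
60 = 1×45 + 15
45 = 3×15 + 0
Since gcd = 15 > 1, 2265 is not a unit mod 6855.

no inverse exists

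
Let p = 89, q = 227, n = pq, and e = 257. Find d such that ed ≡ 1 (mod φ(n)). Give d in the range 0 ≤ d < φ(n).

9441

φ(n) = (p−1)(q−1) = 88·226 = 19888.
Need d with 257·d ≡ 1 (mod 19888). Apply the extended Euclidean algorithm:
19888 = 77×257 + 99
257 = 2×99 + 59
99 = 1×59 + 40
59 = 1×40 + 19
40 = 2×19 + 2
19 = 9×2 + 1
2 = 2×1 + 0
Back-substitute:
1 = 19 − 9·2
1 = −9·40 + 19·19
1 = 19·59 − 28·40
1 = −28·99 + 47·59
1 = 47·257 − 122·99
1 = −122·19888 + 9441·257
So 257·9441 ≡ 1 (mod 19888), hence d = 9441.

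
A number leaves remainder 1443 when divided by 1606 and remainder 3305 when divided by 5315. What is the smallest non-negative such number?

Write x = 1443 + 1606·k. Then 1606·k ≡ 3305 − 1443 ≡ 1862 (mod 5315).
Need 1606⁻¹ mod 5315. Extended Euclid on (5315, 1606):
5315 = 3×1606 + 497
1606 = 3×497 + 115
497 = 4×115 + 37
115 = 3×37 + 4
37 = 9×4 + 1
4 = 4×1 + 0
Back-substitute:
1 = 37 − 9·4
1 = −9·115 + 28·37
1 = 28·497 − 121·115
1 = −121·1606 + 391·497
1 = 391·5315 − 1294·1606
1606⁻¹ ≡ 4021 (mod 5315), so k ≡ 4021·1862 ≡ 3582 (mod 5315).
x = 1443 + 1606·3582 = 5754135.

5754135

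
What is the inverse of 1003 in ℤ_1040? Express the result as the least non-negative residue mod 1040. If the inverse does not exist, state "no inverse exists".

Extended Euclidean algorithm:
1040 = 1*1003 + 37
1003 = 27*37 + 4
37 = 9*4 + 1
4 = 4*1 + 0
The gcd is 1. Working backward:
1 = 37 − 9·4
1 = −9·1003 + 244·37
1 = 244·1040 − 253·1003
So 1003·(-253) ≡ 1 (mod 1040), and -253 ≡ 787 (mod 1040).

787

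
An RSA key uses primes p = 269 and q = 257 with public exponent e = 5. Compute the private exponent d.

φ(n) = (p−1)(q−1) = 268·256 = 68608.
Need d with 5·d ≡ 1 (mod 68608). Apply the extended Euclidean algorithm:
68608 = 13721×5 + 3
5 = 1×3 + 2
3 = 1×2 + 1
2 = 2×1 + 0
Back-substitute:
1 = 3 − 2
1 = −5 + 2·3
1 = 2·68608 − 27443·5
So 5·(-27443) ≡ 1 (mod 68608), hence d ≡ -27443 ≡ 41165 (mod 68608).

41165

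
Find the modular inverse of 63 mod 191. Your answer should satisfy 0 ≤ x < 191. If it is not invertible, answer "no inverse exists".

gcd(191, 63) by repeated division:
191 = 3*63 + 2
63 = 31*2 + 1
2 = 2*1 + 0
gcd = 1, so the inverse exists. Back-substitute:
1 = 63 − 31·2
1 = −31·191 + 94·63
So 63·94 ≡ 1 (mod 191).

94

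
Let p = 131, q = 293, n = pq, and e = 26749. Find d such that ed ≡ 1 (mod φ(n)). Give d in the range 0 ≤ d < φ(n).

12589

φ(n) = (p−1)(q−1) = 130·292 = 37960.
Need d with 26749·d ≡ 1 (mod 37960). Apply the extended Euclidean algorithm:
37960 = 1×26749 + 11211
26749 = 2×11211 + 4327
11211 = 2×4327 + 2557
4327 = 1×2557 + 1770
2557 = 1×1770 + 787
1770 = 2×787 + 196
787 = 4×196 + 3
196 = 65×3 + 1
3 = 3×1 + 0
Back-substitute:
1 = 196 − 65·3
1 = −65·787 + 261·196
1 = 261·1770 − 587·787
1 = −587·2557 + 848·1770
1 = 848·4327 − 1435·2557
1 = −1435·11211 + 3718·4327
1 = 3718·26749 − 8871·11211
1 = −8871·37960 + 12589·26749
So 26749·12589 ≡ 1 (mod 37960), hence d = 12589.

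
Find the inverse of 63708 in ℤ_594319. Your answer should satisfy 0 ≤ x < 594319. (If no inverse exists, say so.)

gcd(594319, 63708) by repeated division:
594319 = 9×63708 + 20947
63708 = 3×20947 + 867
20947 = 24×867 + 139
867 = 6×139 + 33
139 = 4×33 + 7
33 = 4×7 + 5
7 = 1×5 + 2
5 = 2×2 + 1
2 = 2×1 + 0
The gcd is 1. Working backward:
1 = 5 − 2·2
1 = −2·7 + 3·5
1 = 3·33 − 14·7
1 = −14·139 + 59·33
1 = 59·867 − 368·139
1 = −368·20947 + 8891·867
1 = 8891·63708 − 27041·20947
1 = −27041·594319 + 252260·63708
So 63708·252260 ≡ 1 (mod 594319).

252260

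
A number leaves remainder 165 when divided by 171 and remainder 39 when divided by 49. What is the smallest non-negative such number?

Write x = 165 + 171·k. Then 171·k ≡ 39 − 165 ≡ 21 (mod 49).
Need 171⁻¹ mod 49. Extended Euclid on (49, 24):
49 = 2*24 + 1
24 = 24*1 + 0
Back-substitute:
1 = 49 − 2·24
171⁻¹ ≡ 47 (mod 49), so k ≡ 47·21 ≡ 7 (mod 49).
x = 165 + 171·7 = 1362.

1362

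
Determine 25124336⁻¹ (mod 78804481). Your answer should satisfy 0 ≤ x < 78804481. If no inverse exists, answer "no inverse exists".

10807747

gcd(78804481, 25124336) by repeated division:
78804481 = 3·25124336 + 3431473
25124336 = 7·3431473 + 1104025
3431473 = 3·1104025 + 119398
1104025 = 9·119398 + 29443
119398 = 4·29443 + 1626
29443 = 18·1626 + 175
1626 = 9·175 + 51
175 = 3·51 + 22
51 = 2·22 + 7
22 = 3·7 + 1
7 = 7·1 + 0
Since gcd(25124336, 78804481) = 1, back-substitute to write 1 as a combination:
1 = 22 − 3·7
1 = −3·51 + 7·22
1 = 7·175 − 24·51
1 = −24·1626 + 223·175
1 = 223·29443 − 4038·1626
1 = −4038·119398 + 16375·29443
1 = 16375·1104025 − 151413·119398
1 = −151413·3431473 + 470614·1104025
1 = 470614·25124336 − 3445711·3431473
1 = −3445711·78804481 + 10807747·25124336
So 25124336·10807747 ≡ 1 (mod 78804481).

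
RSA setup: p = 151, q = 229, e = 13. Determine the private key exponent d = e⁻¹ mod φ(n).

φ(n) = (p−1)(q−1) = 150·228 = 34200.
Need d with 13·d ≡ 1 (mod 34200). Apply the extended Euclidean algorithm:
34200 = 2630×13 + 10
13 = 1×10 + 3
10 = 3×3 + 1
3 = 3×1 + 0
Back-substitute:
1 = 10 − 3·3
1 = −3·13 + 4·10
1 = 4·34200 − 10523·13
So 13·(-10523) ≡ 1 (mod 34200), hence d ≡ -10523 ≡ 23677 (mod 34200).

23677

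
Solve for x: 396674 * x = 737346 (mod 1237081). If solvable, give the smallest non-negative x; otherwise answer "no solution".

First find gcd(396674, 1237081):
1237081 = 3×396674 + 47059
396674 = 8×47059 + 20202
47059 = 2×20202 + 6655
20202 = 3×6655 + 237
6655 = 28×237 + 19
237 = 12×19 + 9
19 = 2×9 + 1
9 = 9×1 + 0
gcd = 1, so a unique solution mod 1237081 exists.
Back-substitute for the Bézout coefficients:
1 = 19 − 2·9
1 = −2·237 + 25·19
1 = 25·6655 − 702·237
1 = −702·20202 + 2131·6655
1 = 2131·47059 − 4964·20202
1 = −4964·396674 + 41843·47059
1 = 41843·1237081 − 130493·396674
So 396674·(-130493) ≡ 1 (mod 1237081), giving 396674⁻¹ ≡ 1106588.
x ≡ 396674⁻¹·737346 ≡ 1106588·737346 ≡ 431521 (mod 1237081).

431521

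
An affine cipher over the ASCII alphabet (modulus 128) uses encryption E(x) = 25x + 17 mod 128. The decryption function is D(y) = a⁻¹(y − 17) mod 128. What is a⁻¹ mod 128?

gcd(128, 25) by repeated division:
128 = 5×25 + 3
25 = 8×3 + 1
3 = 3×1 + 0
Since gcd(25, 128) = 1, back-substitute to write 1 as a combination:
1 = 25 − 8·3
1 = −8·128 + 41·25
So 25·41 ≡ 1 (mod 128).

41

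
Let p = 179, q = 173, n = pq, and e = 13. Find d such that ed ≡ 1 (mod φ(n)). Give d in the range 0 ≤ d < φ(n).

φ(n) = (p−1)(q−1) = 178·172 = 30616.
Need d with 13·d ≡ 1 (mod 30616). Apply the extended Euclidean algorithm:
30616 = 2355×13 + 1
13 = 13×1 + 0
Back-substitute:
1 = 30616 − 2355·13
So 13·(-2355) ≡ 1 (mod 30616), hence d ≡ -2355 ≡ 28261 (mod 30616).

28261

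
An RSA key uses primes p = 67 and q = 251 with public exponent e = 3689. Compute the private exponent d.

φ(n) = (p−1)(q−1) = 66·250 = 16500.
Need d with 3689·d ≡ 1 (mod 16500). Apply the extended Euclidean algorithm:
16500 = 4*3689 + 1744
3689 = 2*1744 + 201
1744 = 8*201 + 136
201 = 1*136 + 65
136 = 2*65 + 6
65 = 10*6 + 5
6 = 1*5 + 1
5 = 5*1 + 0
Back-substitute:
1 = 6 − 5
1 = −65 + 11·6
1 = 11·136 − 23·65
1 = −23·201 + 34·136
1 = 34·1744 − 295·201
1 = −295·3689 + 624·1744
1 = 624·16500 − 2791·3689
So 3689·(-2791) ≡ 1 (mod 16500), hence d ≡ -2791 ≡ 13709 (mod 16500).

13709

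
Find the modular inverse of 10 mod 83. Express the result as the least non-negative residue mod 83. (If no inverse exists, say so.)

gcd(83, 10) by repeated division:
83 = 8×10 + 3
10 = 3×3 + 1
3 = 3×1 + 0
Since gcd(10, 83) = 1, back-substitute to write 1 as a combination:
1 = 10 − 3·3
1 = −3·83 + 25·10
So 10·25 ≡ 1 (mod 83).

25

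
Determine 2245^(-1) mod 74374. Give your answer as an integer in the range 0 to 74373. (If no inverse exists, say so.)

17757

Run Euclid on (74374, 2245):
74374 = 33·2245 + 289
2245 = 7·289 + 222
289 = 1·222 + 67
222 = 3·67 + 21
67 = 3·21 + 4
21 = 5·4 + 1
4 = 4·1 + 0
Since gcd(2245, 74374) = 1, back-substitute to write 1 as a combination:
1 = 21 − 5·4
1 = −5·67 + 16·21
1 = 16·222 − 53·67
1 = −53·289 + 69·222
1 = 69·2245 − 536·289
1 = −536·74374 + 17757·2245
So 2245·17757 ≡ 1 (mod 74374).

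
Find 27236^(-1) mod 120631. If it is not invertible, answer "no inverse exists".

Extended Euclidean algorithm:
120631 = 4*27236 + 11687
27236 = 2*11687 + 3862
11687 = 3*3862 + 101
3862 = 38*101 + 24
101 = 4*24 + 5
24 = 4*5 + 4
5 = 1*4 + 1
4 = 4*1 + 0
Since gcd(27236, 120631) = 1, back-substitute to write 1 as a combination:
1 = 5 − 4
1 = −24 + 5·5
1 = 5·101 − 21·24
1 = −21·3862 + 803·101
1 = 803·11687 − 2430·3862
1 = −2430·27236 + 5663·11687
1 = 5663·120631 − 25082·27236
Hence 27236⁻¹ ≡ -25082 ≡ 95549 (mod 120631).

95549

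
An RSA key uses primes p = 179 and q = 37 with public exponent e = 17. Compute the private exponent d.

377

φ(n) = (p−1)(q−1) = 178·36 = 6408.
Need d with 17·d ≡ 1 (mod 6408). Apply the extended Euclidean algorithm:
6408 = 376*17 + 16
17 = 1*16 + 1
16 = 16*1 + 0
Back-substitute:
1 = 17 − 16
1 = −6408 + 377·17
So 17·377 ≡ 1 (mod 6408), hence d = 377.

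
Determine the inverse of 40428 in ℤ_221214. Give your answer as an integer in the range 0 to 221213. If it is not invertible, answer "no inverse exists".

no inverse exists

Euclidean algorithm on 221214, 40428:
221214 = 5×40428 + 19074
40428 = 2×19074 + 2280
19074 = 8×2280 + 834
2280 = 2×834 + 612
834 = 1×612 + 222
612 = 2×222 + 168
222 = 1×168 + 54
168 = 3×54 + 6
54 = 9×6 + 0
The gcd is 6, not 1, hence no inverse exists.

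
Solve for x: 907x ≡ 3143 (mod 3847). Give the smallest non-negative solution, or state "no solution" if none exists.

979

First find gcd(907, 3847):
3847 = 4·907 + 219
907 = 4·219 + 31
219 = 7·31 + 2
31 = 15·2 + 1
2 = 2·1 + 0
gcd = 1, so a unique solution mod 3847 exists.
Back-substitute for the Bézout coefficients:
1 = 31 − 15·2
1 = −15·219 + 106·31
1 = 106·907 − 439·219
1 = −439·3847 + 1862·907
So 907·(1862) ≡ 1 (mod 3847), giving 907⁻¹ ≡ 1862.
x ≡ 907⁻¹·3143 ≡ 1862·3143 ≡ 979 (mod 3847).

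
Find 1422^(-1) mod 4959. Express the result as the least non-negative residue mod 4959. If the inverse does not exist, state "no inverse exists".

Compute gcd(1422, 4959):
4959 = 3·1422 + 693
1422 = 2·693 + 36
693 = 19·36 + 9
36 = 4·9 + 0
gcd(1422, 4959) = 9 ≠ 1, so 1422 has no multiplicative inverse modulo 4959.

no inverse exists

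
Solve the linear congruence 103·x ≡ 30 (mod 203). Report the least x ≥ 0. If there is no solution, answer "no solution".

20

First find gcd(103, 203):
203 = 1×103 + 100
103 = 1×100 + 3
100 = 33×3 + 1
3 = 3×1 + 0
gcd = 1, so a unique solution mod 203 exists.
Back-substitute for the Bézout coefficients:
1 = 100 − 33·3
1 = −33·103 + 34·100
1 = 34·203 − 67·103
So 103·(-67) ≡ 1 (mod 203), giving 103⁻¹ ≡ 136.
x ≡ 103⁻¹·30 ≡ 136·30 ≡ 20 (mod 203).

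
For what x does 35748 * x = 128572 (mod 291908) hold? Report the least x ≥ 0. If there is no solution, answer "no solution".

58070

First find gcd(35748, 291908):
291908 = 8×35748 + 5924
35748 = 6×5924 + 204
5924 = 29×204 + 8
204 = 25×8 + 4
8 = 2×4 + 0
gcd = 4 and 4 | 128572, so solutions exist. Divide through by 4: 8937x ≡ 32143 (mod 72977).
Now find 8937⁻¹ mod 72977:
72977 = 8*8937 + 1481
8937 = 6*1481 + 51
1481 = 29*51 + 2
51 = 25*2 + 1
2 = 2*1 + 0
Back-substitute:
1 = 51 − 25·2
1 = −25·1481 + 726·51
1 = 726·8937 − 4381·1481
1 = −4381·72977 + 35774·8937
So 8937⁻¹ ≡ 35774 (mod 72977).
Then x ≡ 35774·32143 ≡ 58070 (mod 72977); the smallest non-negative solution is x = 58070.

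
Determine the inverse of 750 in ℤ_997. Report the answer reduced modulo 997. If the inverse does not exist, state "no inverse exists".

222

Extended Euclidean algorithm:
997 = 1×750 + 247
750 = 3×247 + 9
247 = 27×9 + 4
9 = 2×4 + 1
4 = 4×1 + 0
Since gcd(750, 997) = 1, back-substitute to write 1 as a combination:
1 = 9 − 2·4
1 = −2·247 + 55·9
1 = 55·750 − 167·247
1 = −167·997 + 222·750
So 750·222 ≡ 1 (mod 997).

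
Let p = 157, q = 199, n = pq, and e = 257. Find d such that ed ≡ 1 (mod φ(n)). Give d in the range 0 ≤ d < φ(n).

φ(n) = (p−1)(q−1) = 156·198 = 30888.
Need d with 257·d ≡ 1 (mod 30888). Apply the extended Euclidean algorithm:
30888 = 120×257 + 48
257 = 5×48 + 17
48 = 2×17 + 14
17 = 1×14 + 3
14 = 4×3 + 2
3 = 1×2 + 1
2 = 2×1 + 0
Back-substitute:
1 = 3 − 2
1 = −14 + 5·3
1 = 5·17 − 6·14
1 = −6·48 + 17·17
1 = 17·257 − 91·48
1 = −91·30888 + 10937·257
So 257·10937 ≡ 1 (mod 30888), hence d = 10937.

10937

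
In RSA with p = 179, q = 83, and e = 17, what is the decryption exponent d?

φ(n) = (p−1)(q−1) = 178·82 = 14596.
Need d with 17·d ≡ 1 (mod 14596). Apply the extended Euclidean algorithm:
14596 = 858*17 + 10
17 = 1*10 + 7
10 = 1*7 + 3
7 = 2*3 + 1
3 = 3*1 + 0
Back-substitute:
1 = 7 − 2·3
1 = −2·10 + 3·7
1 = 3·17 − 5·10
1 = −5·14596 + 4293·17
So 17·4293 ≡ 1 (mod 14596), hence d = 4293.

4293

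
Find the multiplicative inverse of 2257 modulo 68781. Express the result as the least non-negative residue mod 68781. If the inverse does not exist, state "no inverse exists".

Extended Euclidean algorithm:
68781 = 30*2257 + 1071
2257 = 2*1071 + 115
1071 = 9*115 + 36
115 = 3*36 + 7
36 = 5*7 + 1
7 = 7*1 + 0
Since gcd(2257, 68781) = 1, back-substitute to write 1 as a combination:
1 = 36 − 5·7
1 = −5·115 + 16·36
1 = 16·1071 − 149·115
1 = −149·2257 + 314·1071
1 = 314·68781 − 9569·2257
So 2257·(-9569) ≡ 1 (mod 68781), and -9569 ≡ 59212 (mod 68781).

59212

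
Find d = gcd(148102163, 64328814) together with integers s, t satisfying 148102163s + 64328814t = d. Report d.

Repeated division:
148102163 = 2*64328814 + 19444535
64328814 = 3*19444535 + 5995209
19444535 = 3*5995209 + 1458908
5995209 = 4*1458908 + 159577
1458908 = 9*159577 + 22715
159577 = 7*22715 + 572
22715 = 39*572 + 407
572 = 1*407 + 165
407 = 2*165 + 77
165 = 2*77 + 11
77 = 7*11 + 0
gcd(148102163, 64328814) = 11.
Express as a combination:
11 = 165 − 2·77
11 = −2·407 + 5·165
11 = 5·572 − 7·407
11 = −7·22715 + 278·572
11 = 278·159577 − 1953·22715
11 = −1953·1458908 + 17855·159577
11 = 17855·5995209 − 73373·1458908
11 = −73373·19444535 + 237974·5995209
11 = 237974·64328814 − 787295·19444535
11 = −787295·148102163 + 1812564·64328814
So 11 = (-787295)·148102163 + (1812564)·64328814.

11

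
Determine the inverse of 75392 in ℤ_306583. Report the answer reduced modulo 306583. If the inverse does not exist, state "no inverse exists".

Extended Euclidean algorithm:
306583 = 4*75392 + 5015
75392 = 15*5015 + 167
5015 = 30*167 + 5
167 = 33*5 + 2
5 = 2*2 + 1
2 = 2*1 + 0
Since gcd(75392, 306583) = 1, back-substitute to write 1 as a combination:
1 = 5 − 2·2
1 = −2·167 + 67·5
1 = 67·5015 − 2012·167
1 = −2012·75392 + 30247·5015
1 = 30247·306583 − 123000·75392
Thus 75392·(-123000) ≡ 1 (mod 306583); reducing, -123000 mod 306583 = 183583.

183583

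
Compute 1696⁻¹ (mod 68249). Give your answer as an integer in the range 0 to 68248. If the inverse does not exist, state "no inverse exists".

Extended Euclidean algorithm:
68249 = 40·1696 + 409
1696 = 4·409 + 60
409 = 6·60 + 49
60 = 1·49 + 11
49 = 4·11 + 5
11 = 2·5 + 1
5 = 5·1 + 0
The gcd is 1. Working backward:
1 = 11 − 2·5
1 = −2·49 + 9·11
1 = 9·60 − 11·49
1 = −11·409 + 75·60
1 = 75·1696 − 311·409
1 = −311·68249 + 12515·1696
So 1696·12515 ≡ 1 (mod 68249).

12515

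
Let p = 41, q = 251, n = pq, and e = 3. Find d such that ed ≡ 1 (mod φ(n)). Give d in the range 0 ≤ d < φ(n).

φ(n) = (p−1)(q−1) = 40·250 = 10000.
Need d with 3·d ≡ 1 (mod 10000). Apply the extended Euclidean algorithm:
10000 = 3333*3 + 1
3 = 3*1 + 0
Back-substitute:
1 = 10000 − 3333·3
So 3·(-3333) ≡ 1 (mod 10000), hence d ≡ -3333 ≡ 6667 (mod 10000).

6667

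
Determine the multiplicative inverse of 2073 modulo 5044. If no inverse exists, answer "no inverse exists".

gcd(5044, 2073) by repeated division:
5044 = 2*2073 + 898
2073 = 2*898 + 277
898 = 3*277 + 67
277 = 4*67 + 9
67 = 7*9 + 4
9 = 2*4 + 1
4 = 4*1 + 0
gcd = 1, so the inverse exists. Back-substitute:
1 = 9 − 2·4
1 = −2·67 + 15·9
1 = 15·277 − 62·67
1 = −62·898 + 201·277
1 = 201·2073 − 464·898
1 = −464·5044 + 1129·2073
So 2073·1129 ≡ 1 (mod 5044).

1129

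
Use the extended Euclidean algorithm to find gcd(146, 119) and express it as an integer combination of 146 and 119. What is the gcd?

Euclidean algorithm:
146 = 1·119 + 27
119 = 4·27 + 11
27 = 2·11 + 5
11 = 2·5 + 1
5 = 5·1 + 0
gcd(146, 119) = 1.
Express as a combination:
1 = 11 − 2·5
1 = −2·27 + 5·11
1 = 5·119 − 22·27
1 = −22·146 + 27·119
So 1 = (-22)·146 + (27)·119.

1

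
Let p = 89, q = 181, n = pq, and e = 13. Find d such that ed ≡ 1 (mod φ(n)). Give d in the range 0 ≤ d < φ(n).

φ(n) = (p−1)(q−1) = 88·180 = 15840.
Need d with 13·d ≡ 1 (mod 15840). Apply the extended Euclidean algorithm:
15840 = 1218×13 + 6
13 = 2×6 + 1
6 = 6×1 + 0
Back-substitute:
1 = 13 − 2·6
1 = −2·15840 + 2437·13
So 13·2437 ≡ 1 (mod 15840), hence d = 2437.

2437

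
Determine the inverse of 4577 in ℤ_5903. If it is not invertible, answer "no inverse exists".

4750

Apply the Euclidean algorithm to 5903 and 4577:
5903 = 1·4577 + 1326
4577 = 3·1326 + 599
1326 = 2·599 + 128
599 = 4·128 + 87
128 = 1·87 + 41
87 = 2·41 + 5
41 = 8·5 + 1
5 = 5·1 + 0
The gcd is 1. Working backward:
1 = 41 − 8·5
1 = −8·87 + 17·41
1 = 17·128 − 25·87
1 = −25·599 + 117·128
1 = 117·1326 − 259·599
1 = −259·4577 + 894·1326
1 = 894·5903 − 1153·4577
Thus 4577·(-1153) ≡ 1 (mod 5903); reducing, -1153 mod 5903 = 4750.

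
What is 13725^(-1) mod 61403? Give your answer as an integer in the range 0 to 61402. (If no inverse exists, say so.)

28780

gcd(61403, 13725) by repeated division:
61403 = 4*13725 + 6503
13725 = 2*6503 + 719
6503 = 9*719 + 32
719 = 22*32 + 15
32 = 2*15 + 2
15 = 7*2 + 1
2 = 2*1 + 0
Since gcd(13725, 61403) = 1, back-substitute to write 1 as a combination:
1 = 15 − 7·2
1 = −7·32 + 15·15
1 = 15·719 − 337·32
1 = −337·6503 + 3048·719
1 = 3048·13725 − 6433·6503
1 = −6433·61403 + 28780·13725
So 13725·28780 ≡ 1 (mod 61403).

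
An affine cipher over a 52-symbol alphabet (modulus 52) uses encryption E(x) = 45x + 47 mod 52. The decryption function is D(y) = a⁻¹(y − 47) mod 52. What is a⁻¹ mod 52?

Apply the Euclidean algorithm to 52 and 45:
52 = 1×45 + 7
45 = 6×7 + 3
7 = 2×3 + 1
3 = 3×1 + 0
Since gcd(45, 52) = 1, back-substitute to write 1 as a combination:
1 = 7 − 2·3
1 = −2·45 + 13·7
1 = 13·52 − 15·45
Hence 45⁻¹ ≡ -15 ≡ 37 (mod 52).

37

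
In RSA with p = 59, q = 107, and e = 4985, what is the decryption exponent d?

1237

φ(n) = (p−1)(q−1) = 58·106 = 6148.
Need d with 4985·d ≡ 1 (mod 6148). Apply the extended Euclidean algorithm:
6148 = 1*4985 + 1163
4985 = 4*1163 + 333
1163 = 3*333 + 164
333 = 2*164 + 5
164 = 32*5 + 4
5 = 1*4 + 1
4 = 4*1 + 0
Back-substitute:
1 = 5 − 4
1 = −164 + 33·5
1 = 33·333 − 67·164
1 = −67·1163 + 234·333
1 = 234·4985 − 1003·1163
1 = −1003·6148 + 1237·4985
So 4985·1237 ≡ 1 (mod 6148), hence d = 1237.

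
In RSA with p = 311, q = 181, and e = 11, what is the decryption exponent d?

φ(n) = (p−1)(q−1) = 310·180 = 55800.
Need d with 11·d ≡ 1 (mod 55800). Apply the extended Euclidean algorithm:
55800 = 5072*11 + 8
11 = 1*8 + 3
8 = 2*3 + 2
3 = 1*2 + 1
2 = 2*1 + 0
Back-substitute:
1 = 3 − 2
1 = −8 + 3·3
1 = 3·11 − 4·8
1 = −4·55800 + 20291·11
So 11·20291 ≡ 1 (mod 55800), hence d = 20291.

20291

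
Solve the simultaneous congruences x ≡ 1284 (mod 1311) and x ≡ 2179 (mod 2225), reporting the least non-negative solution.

Write x = 1284 + 1311·k. Then 1311·k ≡ 2179 − 1284 ≡ 895 (mod 2225).
Need 1311⁻¹ mod 2225. Extended Euclid on (2225, 1311):
2225 = 1×1311 + 914
1311 = 1×914 + 397
914 = 2×397 + 120
397 = 3×120 + 37
120 = 3×37 + 9
37 = 4×9 + 1
9 = 9×1 + 0
Back-substitute:
1 = 37 − 4·9
1 = −4·120 + 13·37
1 = 13·397 − 43·120
1 = −43·914 + 99·397
1 = 99·1311 − 142·914
1 = −142·2225 + 241·1311
1311⁻¹ ≡ 241 (mod 2225), so k ≡ 241·895 ≡ 2095 (mod 2225).
x = 1284 + 1311·2095 = 2747829.

2747829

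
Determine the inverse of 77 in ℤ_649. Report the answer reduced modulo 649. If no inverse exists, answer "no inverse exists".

Euclidean algorithm on 649, 77:
649 = 8*77 + 33
77 = 2*33 + 11
33 = 3*11 + 0
The gcd is 11, not 1, hence no inverse exists.

no inverse exists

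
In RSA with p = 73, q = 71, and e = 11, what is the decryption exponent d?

φ(n) = (p−1)(q−1) = 72·70 = 5040.
Need d with 11·d ≡ 1 (mod 5040). Apply the extended Euclidean algorithm:
5040 = 458·11 + 2
11 = 5·2 + 1
2 = 2·1 + 0
Back-substitute:
1 = 11 − 5·2
1 = −5·5040 + 2291·11
So 11·2291 ≡ 1 (mod 5040), hence d = 2291.

2291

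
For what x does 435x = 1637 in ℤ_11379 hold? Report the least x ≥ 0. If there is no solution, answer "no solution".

gcd(435, 11379):
11379 = 26×435 + 69
435 = 6×69 + 21
69 = 3×21 + 6
21 = 3×6 + 3
6 = 2×3 + 0
gcd = 3, but 3 ∤ 1637, so the congruence has no solution.

no solution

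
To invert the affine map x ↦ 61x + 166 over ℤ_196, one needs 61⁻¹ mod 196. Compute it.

Extended Euclidean algorithm:
196 = 3×61 + 13
61 = 4×13 + 9
13 = 1×9 + 4
9 = 2×4 + 1
4 = 4×1 + 0
gcd = 1, so the inverse exists. Back-substitute:
1 = 9 − 2·4
1 = −2·13 + 3·9
1 = 3·61 − 14·13
1 = −14·196 + 45·61
So 61·45 ≡ 1 (mod 196).

45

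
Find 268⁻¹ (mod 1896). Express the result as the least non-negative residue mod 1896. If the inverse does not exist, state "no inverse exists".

no inverse exists

Euclidean algorithm on 1896, 268:
1896 = 7·268 + 20
268 = 13·20 + 8
20 = 2·8 + 4
8 = 2·4 + 0
The gcd is 4, not 1, hence no inverse exists.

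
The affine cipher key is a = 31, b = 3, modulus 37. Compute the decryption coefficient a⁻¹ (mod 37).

6

Extended Euclidean algorithm:
37 = 1×31 + 6
31 = 5×6 + 1
6 = 6×1 + 0
Since gcd(31, 37) = 1, back-substitute to write 1 as a combination:
1 = 31 − 5·6
1 = −5·37 + 6·31
So 31·6 ≡ 1 (mod 37).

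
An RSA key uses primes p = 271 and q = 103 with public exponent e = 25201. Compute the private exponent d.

φ(n) = (p−1)(q−1) = 270·102 = 27540.
Need d with 25201·d ≡ 1 (mod 27540). Apply the extended Euclidean algorithm:
27540 = 1×25201 + 2339
25201 = 10×2339 + 1811
2339 = 1×1811 + 528
1811 = 3×528 + 227
528 = 2×227 + 74
227 = 3×74 + 5
74 = 14×5 + 4
5 = 1×4 + 1
4 = 4×1 + 0
Back-substitute:
1 = 5 − 4
1 = −74 + 15·5
1 = 15·227 − 46·74
1 = −46·528 + 107·227
1 = 107·1811 − 367·528
1 = −367·2339 + 474·1811
1 = 474·25201 − 5107·2339
1 = −5107·27540 + 5581·25201
So 25201·5581 ≡ 1 (mod 27540), hence d = 5581.

5581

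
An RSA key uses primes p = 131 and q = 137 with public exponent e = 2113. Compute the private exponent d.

12417

φ(n) = (p−1)(q−1) = 130·136 = 17680.
Need d with 2113·d ≡ 1 (mod 17680). Apply the extended Euclidean algorithm:
17680 = 8·2113 + 776
2113 = 2·776 + 561
776 = 1·561 + 215
561 = 2·215 + 131
215 = 1·131 + 84
131 = 1·84 + 47
84 = 1·47 + 37
47 = 1·37 + 10
37 = 3·10 + 7
10 = 1·7 + 3
7 = 2·3 + 1
3 = 3·1 + 0
Back-substitute:
1 = 7 − 2·3
1 = −2·10 + 3·7
1 = 3·37 − 11·10
1 = −11·47 + 14·37
1 = 14·84 − 25·47
1 = −25·131 + 39·84
1 = 39·215 − 64·131
1 = −64·561 + 167·215
1 = 167·776 − 231·561
1 = −231·2113 + 629·776
1 = 629·17680 − 5263·2113
So 2113·(-5263) ≡ 1 (mod 17680), hence d ≡ -5263 ≡ 12417 (mod 17680).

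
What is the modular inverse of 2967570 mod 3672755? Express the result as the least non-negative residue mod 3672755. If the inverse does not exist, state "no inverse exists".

no inverse exists

Euclidean algorithm on 3672755, 2967570:
3672755 = 1·2967570 + 705185
2967570 = 4·705185 + 146830
705185 = 4·146830 + 117865
146830 = 1·117865 + 28965
117865 = 4·28965 + 2005
28965 = 14·2005 + 895
2005 = 2·895 + 215
895 = 4·215 + 35
215 = 6·35 + 5
35 = 7·5 + 0
The gcd is 5, not 1, hence no inverse exists.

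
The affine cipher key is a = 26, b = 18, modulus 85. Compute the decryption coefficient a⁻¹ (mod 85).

36

Extended Euclidean algorithm:
85 = 3·26 + 7
26 = 3·7 + 5
7 = 1·5 + 2
5 = 2·2 + 1
2 = 2·1 + 0
gcd = 1, so the inverse exists. Back-substitute:
1 = 5 − 2·2
1 = −2·7 + 3·5
1 = 3·26 − 11·7
1 = −11·85 + 36·26
So 26·36 ≡ 1 (mod 85).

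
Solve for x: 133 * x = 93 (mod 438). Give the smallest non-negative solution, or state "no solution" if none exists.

195

First find gcd(133, 438):
438 = 3×133 + 39
133 = 3×39 + 16
39 = 2×16 + 7
16 = 2×7 + 2
7 = 3×2 + 1
2 = 2×1 + 0
gcd = 1, so a unique solution mod 438 exists.
Back-substitute for the Bézout coefficients:
1 = 7 − 3·2
1 = −3·16 + 7·7
1 = 7·39 − 17·16
1 = −17·133 + 58·39
1 = 58·438 − 191·133
So 133·(-191) ≡ 1 (mod 438), giving 133⁻¹ ≡ 247.
x ≡ 133⁻¹·93 ≡ 247·93 ≡ 195 (mod 438).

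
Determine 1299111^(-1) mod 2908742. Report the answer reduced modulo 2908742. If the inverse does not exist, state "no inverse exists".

Apply the Euclidean algorithm to 2908742 and 1299111:
2908742 = 2*1299111 + 310520
1299111 = 4*310520 + 57031
310520 = 5*57031 + 25365
57031 = 2*25365 + 6301
25365 = 4*6301 + 161
6301 = 39*161 + 22
161 = 7*22 + 7
22 = 3*7 + 1
7 = 7*1 + 0
Since gcd(1299111, 2908742) = 1, back-substitute to write 1 as a combination:
1 = 22 − 3·7
1 = −3·161 + 22·22
1 = 22·6301 − 861·161
1 = −861·25365 + 3466·6301
1 = 3466·57031 − 7793·25365
1 = −7793·310520 + 42431·57031
1 = 42431·1299111 − 177517·310520
1 = −177517·2908742 + 397465·1299111
So 1299111·397465 ≡ 1 (mod 2908742).

397465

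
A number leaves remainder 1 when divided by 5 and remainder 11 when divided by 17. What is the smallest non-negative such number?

11

Write x = 1 + 5·k. Then 5·k ≡ 11 − 1 ≡ 10 (mod 17).
Need 5⁻¹ mod 17. Extended Euclid on (17, 5):
17 = 3·5 + 2
5 = 2·2 + 1
2 = 2·1 + 0
Back-substitute:
1 = 5 − 2·2
1 = −2·17 + 7·5
5⁻¹ ≡ 7 (mod 17), so k ≡ 7·10 ≡ 2 (mod 17).
x = 1 + 5·2 = 11.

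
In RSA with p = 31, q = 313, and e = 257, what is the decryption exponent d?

2513

φ(n) = (p−1)(q−1) = 30·312 = 9360.
Need d with 257·d ≡ 1 (mod 9360). Apply the extended Euclidean algorithm:
9360 = 36·257 + 108
257 = 2·108 + 41
108 = 2·41 + 26
41 = 1·26 + 15
26 = 1·15 + 11
15 = 1·11 + 4
11 = 2·4 + 3
4 = 1·3 + 1
3 = 3·1 + 0
Back-substitute:
1 = 4 − 3
1 = −11 + 3·4
1 = 3·15 − 4·11
1 = −4·26 + 7·15
1 = 7·41 − 11·26
1 = −11·108 + 29·41
1 = 29·257 − 69·108
1 = −69·9360 + 2513·257
So 257·2513 ≡ 1 (mod 9360), hence d = 2513.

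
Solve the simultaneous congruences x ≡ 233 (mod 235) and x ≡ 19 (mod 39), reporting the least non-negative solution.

4933

Write x = 233 + 235·k. Then 235·k ≡ 19 − 233 ≡ 20 (mod 39).
Need 235⁻¹ mod 39. Extended Euclid on (39, 1):
39 = 39×1 + 0
235⁻¹ ≡ 1 (mod 39), so k ≡ 1·20 ≡ 20 (mod 39).
x = 233 + 235·20 = 4933.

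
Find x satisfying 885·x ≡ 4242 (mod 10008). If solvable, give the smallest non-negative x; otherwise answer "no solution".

1882

First find gcd(885, 10008):
10008 = 11×885 + 273
885 = 3×273 + 66
273 = 4×66 + 9
66 = 7×9 + 3
9 = 3×3 + 0
gcd = 3 and 3 | 4242, so solutions exist. Divide through by 3: 295x ≡ 1414 (mod 3336).
Now find 295⁻¹ mod 3336:
3336 = 11*295 + 91
295 = 3*91 + 22
91 = 4*22 + 3
22 = 7*3 + 1
3 = 3*1 + 0
Back-substitute:
1 = 22 − 7·3
1 = −7·91 + 29·22
1 = 29·295 − 94·91
1 = −94·3336 + 1063·295
So 295⁻¹ ≡ 1063 (mod 3336).
Then x ≡ 1063·1414 ≡ 1882 (mod 3336); the smallest non-negative solution is x = 1882.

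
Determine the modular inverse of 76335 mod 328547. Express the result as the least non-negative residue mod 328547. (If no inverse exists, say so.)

246973

gcd(328547, 76335) by repeated division:
328547 = 4*76335 + 23207
76335 = 3*23207 + 6714
23207 = 3*6714 + 3065
6714 = 2*3065 + 584
3065 = 5*584 + 145
584 = 4*145 + 4
145 = 36*4 + 1
4 = 4*1 + 0
gcd = 1, so the inverse exists. Back-substitute:
1 = 145 − 36·4
1 = −36·584 + 145·145
1 = 145·3065 − 761·584
1 = −761·6714 + 1667·3065
1 = 1667·23207 − 5762·6714
1 = −5762·76335 + 18953·23207
1 = 18953·328547 − 81574·76335
Hence 76335⁻¹ ≡ -81574 ≡ 246973 (mod 328547).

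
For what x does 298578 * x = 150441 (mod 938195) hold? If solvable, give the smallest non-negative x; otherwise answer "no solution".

First find gcd(298578, 938195):
938195 = 3×298578 + 42461
298578 = 7×42461 + 1351
42461 = 31×1351 + 580
1351 = 2×580 + 191
580 = 3×191 + 7
191 = 27×7 + 2
7 = 3×2 + 1
2 = 2×1 + 0
gcd = 1, so a unique solution mod 938195 exists.
Back-substitute for the Bézout coefficients:
1 = 7 − 3·2
1 = −3·191 + 82·7
1 = 82·580 − 249·191
1 = −249·1351 + 580·580
1 = 580·42461 − 18229·1351
1 = −18229·298578 + 128183·42461
1 = 128183·938195 − 402778·298578
So 298578·(-402778) ≡ 1 (mod 938195), giving 298578⁻¹ ≡ 535417.
x ≡ 298578⁻¹·150441 ≡ 535417·150441 ≡ 875367 (mod 938195).

875367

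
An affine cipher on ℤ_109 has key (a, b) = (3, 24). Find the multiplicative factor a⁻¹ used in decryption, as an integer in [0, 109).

gcd(109, 3) by repeated division:
109 = 36×3 + 1
3 = 3×1 + 0
gcd = 1, so the inverse exists. Back-substitute:
1 = 109 − 36·3
So 3·(-36) ≡ 1 (mod 109), and -36 ≡ 73 (mod 109).

73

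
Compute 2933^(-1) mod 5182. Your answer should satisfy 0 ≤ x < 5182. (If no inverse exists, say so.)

4235

Extended Euclidean algorithm:
5182 = 1×2933 + 2249
2933 = 1×2249 + 684
2249 = 3×684 + 197
684 = 3×197 + 93
197 = 2×93 + 11
93 = 8×11 + 5
11 = 2×5 + 1
5 = 5×1 + 0
The gcd is 1. Working backward:
1 = 11 − 2·5
1 = −2·93 + 17·11
1 = 17·197 − 36·93
1 = −36·684 + 125·197
1 = 125·2249 − 411·684
1 = −411·2933 + 536·2249
1 = 536·5182 − 947·2933
Thus 2933·(-947) ≡ 1 (mod 5182); reducing, -947 mod 5182 = 4235.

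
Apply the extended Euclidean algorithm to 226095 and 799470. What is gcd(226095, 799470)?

15

Repeated division:
799470 = 3*226095 + 121185
226095 = 1*121185 + 104910
121185 = 1*104910 + 16275
104910 = 6*16275 + 7260
16275 = 2*7260 + 1755
7260 = 4*1755 + 240
1755 = 7*240 + 75
240 = 3*75 + 15
75 = 5*15 + 0
gcd(226095, 799470) = 15.
Back-substituting:
15 = 240 − 3·75
15 = −3·1755 + 22·240
15 = 22·7260 − 91·1755
15 = −91·16275 + 204·7260
15 = 204·104910 − 1315·16275
15 = −1315·121185 + 1519·104910
15 = 1519·226095 − 2834·121185
15 = −2834·799470 + 10021·226095
So 15 = (-2834)·799470 + (10021)·226095.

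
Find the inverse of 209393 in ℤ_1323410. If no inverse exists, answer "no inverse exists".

Extended Euclidean algorithm:
1323410 = 6·209393 + 67052
209393 = 3·67052 + 8237
67052 = 8·8237 + 1156
8237 = 7·1156 + 145
1156 = 7·145 + 141
145 = 1·141 + 4
141 = 35·4 + 1
4 = 4·1 + 0
The gcd is 1. Working backward:
1 = 141 − 35·4
1 = −35·145 + 36·141
1 = 36·1156 − 287·145
1 = −287·8237 + 2045·1156
1 = 2045·67052 − 16647·8237
1 = −16647·209393 + 51986·67052
1 = 51986·1323410 − 328563·209393
So 209393·(-328563) ≡ 1 (mod 1323410), and -328563 ≡ 994847 (mod 1323410).

994847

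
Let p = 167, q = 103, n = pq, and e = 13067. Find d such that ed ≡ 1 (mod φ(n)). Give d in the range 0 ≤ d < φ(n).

10571

φ(n) = (p−1)(q−1) = 166·102 = 16932.
Need d with 13067·d ≡ 1 (mod 16932). Apply the extended Euclidean algorithm:
16932 = 1*13067 + 3865
13067 = 3*3865 + 1472
3865 = 2*1472 + 921
1472 = 1*921 + 551
921 = 1*551 + 370
551 = 1*370 + 181
370 = 2*181 + 8
181 = 22*8 + 5
8 = 1*5 + 3
5 = 1*3 + 2
3 = 1*2 + 1
2 = 2*1 + 0
Back-substitute:
1 = 3 − 2
1 = −5 + 2·3
1 = 2·8 − 3·5
1 = −3·181 + 68·8
1 = 68·370 − 139·181
1 = −139·551 + 207·370
1 = 207·921 − 346·551
1 = −346·1472 + 553·921
1 = 553·3865 − 1452·1472
1 = −1452·13067 + 4909·3865
1 = 4909·16932 − 6361·13067
So 13067·(-6361) ≡ 1 (mod 16932), hence d ≡ -6361 ≡ 10571 (mod 16932).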